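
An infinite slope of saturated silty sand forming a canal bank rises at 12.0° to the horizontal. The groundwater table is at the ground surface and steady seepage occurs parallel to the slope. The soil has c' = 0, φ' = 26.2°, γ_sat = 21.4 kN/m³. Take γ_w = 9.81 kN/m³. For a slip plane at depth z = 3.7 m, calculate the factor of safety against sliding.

FS = 1.25

With seepage parallel to the slope and the water table at the surface, the effective normal stress on the slip plane uses the buoyant unit weight γ' = γ_sat − γ_w while the driving shear stress uses γ_sat:
FS = [c' + γ' z cos²β tanφ'] / [γ_sat z sinβ cosβ]
(For c' = 0 this reduces to FS = (γ'/γ_sat)·tanφ'/tanβ.)
γ' = 21.4 − 9.81 = 11.59 kN/m³
Numerator = 0.0 + 11.59·3.7·cos²12.0°·tan26.2° = 0.0 + 11.59·3.7·0.9568·0.4921 = 20.189 kPa
Denominator = 21.4·3.7·sin12.0°·cos12.0° = 21.4·3.7·0.2079·0.9781 = 16.103 kPa
FS = 20.189 / 16.103 = 1.254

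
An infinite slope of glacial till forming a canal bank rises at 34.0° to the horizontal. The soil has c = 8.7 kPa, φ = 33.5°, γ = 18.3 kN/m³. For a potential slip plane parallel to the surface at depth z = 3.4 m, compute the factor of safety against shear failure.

For an infinite slope with a slip plane parallel to the surface (no pore pressure): FS = [c + γz cos²β tanφ] / [γz sinβ cosβ].
γz = 18.3·3.4 = 62.22 kN/m²
Numerator = 8.7 + 62.22·cos²34.0°·tan33.5° = 8.7 + 62.22·0.6873·0.6619 = 37.005 kPa
Denominator = 62.22·sin34.0°·cos34.0° = 62.22·0.5592·0.8290 = 28.845 kPa
FS = 37.005 / 28.845 = 1.283

FS = 1.28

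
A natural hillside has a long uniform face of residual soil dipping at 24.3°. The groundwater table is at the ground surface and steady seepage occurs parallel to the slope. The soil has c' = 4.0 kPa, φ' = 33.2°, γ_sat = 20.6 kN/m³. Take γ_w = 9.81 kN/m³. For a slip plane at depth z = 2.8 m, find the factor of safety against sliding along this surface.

With seepage parallel to the slope and the water table at the surface, the effective normal stress on the slip plane uses the buoyant unit weight γ' = γ_sat − γ_w while the driving shear stress uses γ_sat:
FS = [c' + γ' z cos²β tanφ'] / [γ_sat z sinβ cosβ]
γ' = 20.6 − 9.81 = 10.79 kN/m³
Numerator = 4.0 + 10.79·2.8·cos²24.3°·tan33.2° = 4.0 + 10.79·2.8·0.8307·0.6544 = 20.422 kPa
Denominator = 20.6·2.8·sin24.3°·cos24.3° = 20.6·2.8·0.4115·0.9114 = 21.633 kPa
FS = 20.422 / 21.633 = 0.944

FS = 0.94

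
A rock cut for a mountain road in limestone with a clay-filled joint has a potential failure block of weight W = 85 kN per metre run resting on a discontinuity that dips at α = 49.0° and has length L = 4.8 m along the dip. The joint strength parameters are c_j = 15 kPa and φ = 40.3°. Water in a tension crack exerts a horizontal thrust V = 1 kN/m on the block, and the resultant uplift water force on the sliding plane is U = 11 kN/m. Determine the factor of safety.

Resolving the block weight along and normal to the plane and applying the Mohr–Coulomb strength on the joint:
N' = W cosα − U − V sinα = 85·cos49.0° − 11 − 1·sin49.0° = 44.0 kN/m
Driving force T = W sinα + V cosα = 85·sin49.0° + 1·cos49.0° = 64.8 kN/m
Resisting force R = c_j·L + N'·tanφ = 15·4.8 + 44.0·tan40.3° = 72.0 + 37.3 = 109.3 kN/m
FS = R / T = 109.3 / 64.8 = 1.687

FS = 1.69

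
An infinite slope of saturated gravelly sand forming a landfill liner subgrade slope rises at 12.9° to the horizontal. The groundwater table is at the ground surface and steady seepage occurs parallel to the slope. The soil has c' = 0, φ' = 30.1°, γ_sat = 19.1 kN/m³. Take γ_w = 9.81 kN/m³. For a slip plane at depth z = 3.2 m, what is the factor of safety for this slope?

FS = 1.23

With seepage parallel to the slope and the water table at the surface, the effective normal stress on the slip plane uses the buoyant unit weight γ' = γ_sat − γ_w while the driving shear stress uses γ_sat:
FS = [c' + γ' z cos²β tanφ'] / [γ_sat z sinβ cosβ]
(For c' = 0 this reduces to FS = (γ'/γ_sat)·tanφ'/tanβ.)
γ' = 19.1 − 9.81 = 9.29 kN/m³
Numerator = 0.0 + 9.29·3.2·cos²12.9°·tan30.1° = 0.0 + 9.29·3.2·0.9502·0.5797 = 16.374 kPa
Denominator = 19.1·3.2·sin12.9°·cos12.9° = 19.1·3.2·0.2233·0.9748 = 13.301 kPa
FS = 16.374 / 13.301 = 1.231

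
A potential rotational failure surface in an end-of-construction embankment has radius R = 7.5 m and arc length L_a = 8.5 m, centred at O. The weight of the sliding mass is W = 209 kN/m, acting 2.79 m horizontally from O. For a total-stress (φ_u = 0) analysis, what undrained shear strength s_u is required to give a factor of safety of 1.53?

s_u = 14.0 kPa

FS = s_u·L_a·R / (W·d), so s_u = FS·W·d / (L_a·R).
s_u = 1.53·209·2.79 / (8.50·7.5) = 892.2 / 63.75 = 13.99 kPa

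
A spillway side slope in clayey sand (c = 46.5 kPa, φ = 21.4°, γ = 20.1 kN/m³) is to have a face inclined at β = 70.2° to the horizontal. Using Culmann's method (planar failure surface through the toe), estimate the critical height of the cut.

H_c = 23.75 m

Culmann's analysis gives the critical failure plane at α_cr = (β + φ)/2 = (70.2 + 21.4)/2 = 45.8°, and the critical height
H_c = (4c/γ) · sinβ cosφ / [1 − cos(β − φ)]
    = (4·46.5/20.1) · sin70.2°·cos21.4° / [1 − cos(48.8°)]
    = 9.254 · 0.9409·0.9311 / [1 − 0.6587]
    = 9.254 · 0.8760 / 0.3413
    = 23.75 m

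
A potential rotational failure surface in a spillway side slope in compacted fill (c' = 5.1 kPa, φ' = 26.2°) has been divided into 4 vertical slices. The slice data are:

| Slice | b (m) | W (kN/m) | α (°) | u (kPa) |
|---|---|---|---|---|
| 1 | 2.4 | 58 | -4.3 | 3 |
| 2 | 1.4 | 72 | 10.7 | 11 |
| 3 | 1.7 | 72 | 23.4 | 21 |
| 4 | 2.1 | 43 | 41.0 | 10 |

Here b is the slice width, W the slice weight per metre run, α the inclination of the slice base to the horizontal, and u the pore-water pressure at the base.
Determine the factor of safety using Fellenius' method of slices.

FS = 1.68

Ordinary method of slices: FS = Σ[c'·Δl_i + (W_i cosα_i − u_i·Δl_i)·tanφ'] / Σ W_i sinα_i, with Δl_i = b_i / cosα_i.
Slice 1: Δl = 2.4/cos(-4.3°) = 2.407 m; N'_1 = 58·cos(-4.3°) − 3·2.407 = 50.6; c'Δl = 12.27; W sinα = -4.3
Slice 2: Δl = 1.4/cos10.7° = 1.425 m; N'_2 = 72·cos10.7° − 11·1.425 = 55.1; c'Δl = 7.27; W sinα = 13.4
Slice 3: Δl = 1.7/cos23.4° = 1.852 m; N'_3 = 72·cos23.4° − 21·1.852 = 27.2; c'Δl = 9.45; W sinα = 28.6
Slice 4: Δl = 2.1/cos41.0° = 2.783 m; N'_4 = 43·cos41.0° − 10·2.783 = 4.6; c'Δl = 14.19; W sinα = 28.2
Σc'Δl = 43.2 kN/m; ΣN' = 137.5 kN/m; ΣW sinα = 65.8 kN/m
Resisting = 43.2 + 137.5·tan26.2° = 43.2 + 67.7 = 110.8 kN/m
FS = 110.8 / 65.8 = 1.684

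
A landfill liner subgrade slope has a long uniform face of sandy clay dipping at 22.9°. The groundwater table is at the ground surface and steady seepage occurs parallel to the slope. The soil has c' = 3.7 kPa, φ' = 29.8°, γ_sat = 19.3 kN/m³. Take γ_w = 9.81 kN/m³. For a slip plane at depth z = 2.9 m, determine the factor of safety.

FS = 0.85

With seepage parallel to the slope and the water table at the surface, the effective normal stress on the slip plane uses the buoyant unit weight γ' = γ_sat − γ_w while the driving shear stress uses γ_sat:
FS = [c' + γ' z cos²β tanφ'] / [γ_sat z sinβ cosβ]
γ' = 19.3 − 9.81 = 9.49 kN/m³
Numerator = 3.7 + 9.49·2.9·cos²22.9°·tan29.8° = 3.7 + 9.49·2.9·0.8486·0.5727 = 17.075 kPa
Denominator = 19.3·2.9·sin22.9°·cos22.9° = 19.3·2.9·0.3891·0.9212 = 20.063 kPa
FS = 17.075 / 20.063 = 0.851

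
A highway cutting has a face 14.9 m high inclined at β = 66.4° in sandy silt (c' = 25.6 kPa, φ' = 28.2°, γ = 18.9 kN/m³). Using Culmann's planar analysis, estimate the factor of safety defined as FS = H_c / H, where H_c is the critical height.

FS = 1.37

H_c = (4c'/γ) · sinβ cosφ' / [1 − cos(β − φ')]
    = (4·25.6/18.9) · sin66.4°·cos28.2° / [1 − cos38.2°]
    = 5.418 · 0.8076 / 0.2141 = 20.43 m
FS = H_c / H = 20.43 / 14.9 = 1.371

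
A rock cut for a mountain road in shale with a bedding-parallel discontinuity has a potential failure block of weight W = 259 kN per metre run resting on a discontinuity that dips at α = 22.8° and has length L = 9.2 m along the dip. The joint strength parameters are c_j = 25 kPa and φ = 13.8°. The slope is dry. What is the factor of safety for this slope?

Resolving the block weight along and normal to the plane and applying the Mohr–Coulomb strength on the joint:
N' = W cosα = 259·cos22.8° = 238.8 kN/m
Driving force T = W sinα = 259·sin22.8° = 100.4 kN/m
Resisting force R = c_j·L + N'·tanφ = 25·9.2 + 238.8·tan13.8° = 230.0 + 58.6 = 288.6 kN/m
FS = R / T = 288.6 / 100.4 = 2.876

FS = 2.88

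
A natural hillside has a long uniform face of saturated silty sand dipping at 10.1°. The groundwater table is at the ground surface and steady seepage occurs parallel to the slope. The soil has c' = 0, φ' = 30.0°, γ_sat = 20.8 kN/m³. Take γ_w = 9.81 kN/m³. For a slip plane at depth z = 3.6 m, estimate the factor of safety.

FS = 1.71

With seepage parallel to the slope and the water table at the surface, the effective normal stress on the slip plane uses the buoyant unit weight γ' = γ_sat − γ_w while the driving shear stress uses γ_sat:
FS = [c' + γ' z cos²β tanφ'] / [γ_sat z sinβ cosβ]
(For c' = 0 this reduces to FS = (γ'/γ_sat)·tanφ'/tanβ.)
γ' = 20.8 − 9.81 = 10.99 kN/m³
Numerator = 0.0 + 10.99·3.6·cos²10.1°·tan30.0° = 0.0 + 10.99·3.6·0.9692·0.5774 = 22.140 kPa
Denominator = 20.8·3.6·sin10.1°·cos10.1° = 20.8·3.6·0.1754·0.9845 = 12.928 kPa
FS = 22.140 / 12.928 = 1.713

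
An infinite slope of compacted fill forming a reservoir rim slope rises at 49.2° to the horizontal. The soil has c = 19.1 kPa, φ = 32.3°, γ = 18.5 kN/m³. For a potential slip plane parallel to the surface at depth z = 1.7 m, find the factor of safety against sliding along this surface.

FS = 1.77

For an infinite slope with a slip plane parallel to the surface (no pore pressure): FS = [c + γz cos²β tanφ] / [γz sinβ cosβ].
γz = 18.5·1.7 = 31.45 kN/m²
Numerator = 19.1 + 31.45·cos²49.2°·tan32.3° = 19.1 + 31.45·0.4270·0.6322 = 27.589 kPa
Denominator = 31.45·sin49.2°·cos49.2° = 31.45·0.7570·0.6534 = 15.556 kPa
FS = 27.589 / 15.556 = 1.773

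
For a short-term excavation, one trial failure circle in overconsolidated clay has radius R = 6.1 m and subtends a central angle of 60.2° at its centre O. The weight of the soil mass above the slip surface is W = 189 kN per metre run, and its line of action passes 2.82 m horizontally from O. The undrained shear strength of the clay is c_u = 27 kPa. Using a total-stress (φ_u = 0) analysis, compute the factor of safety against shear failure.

Taking moments about the centre O, the resisting moment is provided by the undrained shear strength acting along the arc:
Arc length L_a = R·θ = 6.1·(60.2°·π/180) = 6.1·1.0507 = 6.41 m
M_R = c_u·L_a·R = 27·6.41·6.1 = 1055.6 kN·m/m
M_D = W·d = 189·2.82 = 533.0 kN·m/m
FS = M_R / M_D = 1055.6 / 533.0 = 1.981

FS = 1.98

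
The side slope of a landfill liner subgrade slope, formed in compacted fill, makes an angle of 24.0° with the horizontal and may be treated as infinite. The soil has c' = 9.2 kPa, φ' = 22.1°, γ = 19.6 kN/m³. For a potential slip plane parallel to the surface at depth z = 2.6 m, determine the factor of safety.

FS = 1.40

For an infinite slope with a slip plane parallel to the surface (no pore pressure): FS = [c' + γz cos²β tanφ'] / [γz sinβ cosβ].
γz = 19.6·2.6 = 50.96 kN/m²
Numerator = 9.2 + 50.96·cos²24.0°·tan22.1° = 9.2 + 50.96·0.8346·0.4061 = 26.469 kPa
Denominator = 50.96·sin24.0°·cos24.0° = 50.96·0.4067·0.9135 = 18.935 kPa
FS = 26.469 / 18.935 = 1.398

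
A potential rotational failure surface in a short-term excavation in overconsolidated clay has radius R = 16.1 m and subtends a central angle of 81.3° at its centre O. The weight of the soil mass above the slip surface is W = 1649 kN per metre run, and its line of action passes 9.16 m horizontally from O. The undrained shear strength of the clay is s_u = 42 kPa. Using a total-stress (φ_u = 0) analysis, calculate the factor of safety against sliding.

FS = 1.02

Taking moments about the centre O, the resisting moment is provided by the undrained shear strength acting along the arc:
Arc length L_a = R·θ = 16.1·(81.3°·π/180) = 16.1·1.4190 = 22.85 m
M_R = s_u·L_a·R = 42·22.85·16.1 = 15447.9 kN·m/m
M_D = W·d = 1649·9.16 = 15104.8 kN·m/m
FS = M_R / M_D = 15447.9 / 15104.8 = 1.023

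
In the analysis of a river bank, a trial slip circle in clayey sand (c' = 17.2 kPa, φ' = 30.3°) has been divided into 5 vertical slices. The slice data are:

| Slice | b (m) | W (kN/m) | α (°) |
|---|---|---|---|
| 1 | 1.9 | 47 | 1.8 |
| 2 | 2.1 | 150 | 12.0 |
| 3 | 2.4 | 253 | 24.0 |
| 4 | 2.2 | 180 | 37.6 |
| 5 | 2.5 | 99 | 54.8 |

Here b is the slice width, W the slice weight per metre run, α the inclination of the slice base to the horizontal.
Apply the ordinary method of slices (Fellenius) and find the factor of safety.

FS = 1.85

Ordinary method of slices: FS = Σ[c'·Δl_i + (W_i cosα_i)·tanφ'] / Σ W_i sinα_i, with Δl_i = b_i / cosα_i.
Slice 1: Δl = 1.9/cos1.8° = 1.901 m; N'_1 = 47·cos1.8° = 47.0; c'Δl = 32.70; W sinα = 1.5
Slice 2: Δl = 2.1/cos12.0° = 2.147 m; N'_2 = 150·cos12.0° = 146.7; c'Δl = 36.93; W sinα = 31.2
Slice 3: Δl = 2.4/cos24.0° = 2.627 m; N'_3 = 253·cos24.0° = 231.1; c'Δl = 45.19; W sinα = 102.9
Slice 4: Δl = 2.2/cos37.6° = 2.777 m; N'_4 = 180·cos37.6° = 142.6; c'Δl = 47.76; W sinα = 109.8
Slice 5: Δl = 2.5/cos54.8° = 4.337 m; N'_5 = 99·cos54.8° = 57.1; c'Δl = 74.60; W sinα = 80.9
Σc'Δl = 237.2 kN/m; ΣN' = 624.5 kN/m; ΣW sinα = 326.3 kN/m
Resisting = 237.2 + 624.5·tan30.3° = 237.2 + 364.9 = 602.1 kN/m
FS = 602.1 / 326.3 = 1.845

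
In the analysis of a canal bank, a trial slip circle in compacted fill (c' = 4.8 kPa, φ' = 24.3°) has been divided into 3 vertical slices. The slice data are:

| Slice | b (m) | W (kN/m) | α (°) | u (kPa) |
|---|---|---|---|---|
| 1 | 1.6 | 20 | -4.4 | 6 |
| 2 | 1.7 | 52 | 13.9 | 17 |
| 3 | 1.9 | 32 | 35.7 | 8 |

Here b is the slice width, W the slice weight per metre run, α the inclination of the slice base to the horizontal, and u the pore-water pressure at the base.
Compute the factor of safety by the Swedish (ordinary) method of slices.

Ordinary method of slices: FS = Σ[c'·Δl_i + (W_i cosα_i − u_i·Δl_i)·tanφ'] / Σ W_i sinα_i, with Δl_i = b_i / cosα_i.
Slice 1: Δl = 1.6/cos(-4.4°) = 1.605 m; N'_1 = 20·cos(-4.4°) − 6·1.605 = 10.3; c'Δl = 7.70; W sinα = -1.5
Slice 2: Δl = 1.7/cos13.9° = 1.751 m; N'_2 = 52·cos13.9° − 17·1.751 = 20.7; c'Δl = 8.41; W sinα = 12.5
Slice 3: Δl = 1.9/cos35.7° = 2.340 m; N'_3 = 32·cos35.7° − 8·2.340 = 7.3; c'Δl = 11.23; W sinα = 18.7
Σc'Δl = 27.3 kN/m; ΣN' = 38.3 kN/m; ΣW sinα = 29.6 kN/m
Resisting = 27.3 + 38.3·tan24.3° = 27.3 + 17.3 = 44.6 kN/m
FS = 44.6 / 29.6 = 1.506

FS = 1.51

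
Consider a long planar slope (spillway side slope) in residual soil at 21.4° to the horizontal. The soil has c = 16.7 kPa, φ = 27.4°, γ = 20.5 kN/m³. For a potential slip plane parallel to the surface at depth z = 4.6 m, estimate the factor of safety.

FS = 1.84

For an infinite slope with a slip plane parallel to the surface (no pore pressure): FS = [c + γz cos²β tanφ] / [γz sinβ cosβ].
γz = 20.5·4.6 = 94.30 kN/m²
Numerator = 16.7 + 94.30·cos²21.4°·tan27.4° = 16.7 + 94.30·0.8669·0.5184 = 59.073 kPa
Denominator = 94.30·sin21.4°·cos21.4° = 94.30·0.3649·0.9311 = 32.036 kPa
FS = 59.073 / 32.036 = 1.844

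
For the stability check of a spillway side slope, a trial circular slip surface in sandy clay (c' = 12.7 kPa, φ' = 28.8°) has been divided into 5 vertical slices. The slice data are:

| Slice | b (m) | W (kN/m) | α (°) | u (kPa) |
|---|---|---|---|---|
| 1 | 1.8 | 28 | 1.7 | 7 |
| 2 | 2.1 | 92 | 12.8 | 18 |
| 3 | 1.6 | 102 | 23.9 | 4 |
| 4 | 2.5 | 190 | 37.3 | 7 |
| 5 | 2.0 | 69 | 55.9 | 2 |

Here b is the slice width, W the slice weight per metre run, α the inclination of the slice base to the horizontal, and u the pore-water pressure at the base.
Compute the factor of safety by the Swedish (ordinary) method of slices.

Ordinary method of slices: FS = Σ[c'·Δl_i + (W_i cosα_i − u_i·Δl_i)·tanφ'] / Σ W_i sinα_i, with Δl_i = b_i / cosα_i.
Slice 1: Δl = 1.8/cos1.7° = 1.801 m; N'_1 = 28·cos1.7° − 7·1.801 = 15.4; c'Δl = 22.87; W sinα = 0.8
Slice 2: Δl = 2.1/cos12.8° = 2.154 m; N'_2 = 92·cos12.8° − 18·2.154 = 51.0; c'Δl = 27.35; W sinα = 20.4
Slice 3: Δl = 1.6/cos23.9° = 1.750 m; N'_3 = 102·cos23.9° − 4·1.750 = 86.3; c'Δl = 22.23; W sinα = 41.3
Slice 4: Δl = 2.5/cos37.3° = 3.143 m; N'_4 = 190·cos37.3° − 7·3.143 = 129.1; c'Δl = 39.91; W sinα = 115.1
Slice 5: Δl = 2.0/cos55.9° = 3.567 m; N'_5 = 69·cos55.9° − 2·3.567 = 31.5; c'Δl = 45.31; W sinα = 57.1
Σc'Δl = 157.7 kN/m; ΣN' = 313.3 kN/m; ΣW sinα = 234.8 kN/m
Resisting = 157.7 + 313.3·tan28.8° = 157.7 + 172.2 = 329.9 kN/m
FS = 329.9 / 234.8 = 1.405

FS = 1.40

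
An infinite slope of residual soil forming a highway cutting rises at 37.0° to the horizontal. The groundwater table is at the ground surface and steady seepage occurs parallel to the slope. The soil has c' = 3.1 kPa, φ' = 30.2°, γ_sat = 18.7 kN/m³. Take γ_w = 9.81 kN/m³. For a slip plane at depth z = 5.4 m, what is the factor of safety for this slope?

With seepage parallel to the slope and the water table at the surface, the effective normal stress on the slip plane uses the buoyant unit weight γ' = γ_sat − γ_w while the driving shear stress uses γ_sat:
FS = [c' + γ' z cos²β tanφ'] / [γ_sat z sinβ cosβ]
γ' = 18.7 − 9.81 = 8.89 kN/m³
Numerator = 3.1 + 8.89·5.4·cos²37.0°·tan30.2° = 3.1 + 8.89·5.4·0.6378·0.5820 = 20.921 kPa
Denominator = 18.7·5.4·sin37.0°·cos37.0° = 18.7·5.4·0.6018·0.7986 = 48.534 kPa
FS = 20.921 / 48.534 = 0.431

FS = 0.43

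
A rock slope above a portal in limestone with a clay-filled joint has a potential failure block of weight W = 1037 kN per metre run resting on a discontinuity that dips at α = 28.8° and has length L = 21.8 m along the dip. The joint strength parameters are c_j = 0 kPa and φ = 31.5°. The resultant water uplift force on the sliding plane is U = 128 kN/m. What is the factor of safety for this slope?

Resolving the block weight along and normal to the plane and applying the Mohr–Coulomb strength on the joint:
N' = W cosα − U = 1037·cos28.8° − 128 = 780.7 kN/m
Driving force T = W sinα = 1037·sin28.8° = 499.6 kN/m
Resisting force R = c_j·L + N'·tanφ = 0·21.8 + 780.7·tan31.5° = 0.0 + 478.4 = 478.4 kN/m
FS = R / T = 478.4 / 499.6 = 0.958

FS = 0.96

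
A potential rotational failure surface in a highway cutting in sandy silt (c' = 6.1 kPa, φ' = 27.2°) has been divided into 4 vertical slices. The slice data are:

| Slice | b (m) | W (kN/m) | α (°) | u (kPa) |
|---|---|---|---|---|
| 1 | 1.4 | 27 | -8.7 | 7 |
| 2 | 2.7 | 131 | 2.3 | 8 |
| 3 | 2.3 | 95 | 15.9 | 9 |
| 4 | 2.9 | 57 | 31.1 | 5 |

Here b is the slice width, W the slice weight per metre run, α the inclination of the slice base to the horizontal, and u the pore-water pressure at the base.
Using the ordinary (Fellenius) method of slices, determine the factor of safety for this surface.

FS = 3.13

Ordinary method of slices: FS = Σ[c'·Δl_i + (W_i cosα_i − u_i·Δl_i)·tanφ'] / Σ W_i sinα_i, with Δl_i = b_i / cosα_i.
Slice 1: Δl = 1.4/cos(-8.7°) = 1.416 m; N'_1 = 27·cos(-8.7°) − 7·1.416 = 16.8; c'Δl = 8.64; W sinα = -4.1
Slice 2: Δl = 2.7/cos2.3° = 2.702 m; N'_2 = 131·cos2.3° − 8·2.702 = 109.3; c'Δl = 16.48; W sinα = 5.3
Slice 3: Δl = 2.3/cos15.9° = 2.391 m; N'_3 = 95·cos15.9° − 9·2.391 = 69.8; c'Δl = 14.59; W sinα = 26.0
Slice 4: Δl = 2.9/cos31.1° = 3.387 m; N'_4 = 57·cos31.1° − 5·3.387 = 31.9; c'Δl = 20.66; W sinα = 29.4
Σc'Δl = 60.4 kN/m; ΣN' = 227.8 kN/m; ΣW sinα = 56.6 kN/m
Resisting = 60.4 + 227.8·tan27.2° = 60.4 + 117.1 = 177.4 kN/m
FS = 177.4 / 56.6 = 3.132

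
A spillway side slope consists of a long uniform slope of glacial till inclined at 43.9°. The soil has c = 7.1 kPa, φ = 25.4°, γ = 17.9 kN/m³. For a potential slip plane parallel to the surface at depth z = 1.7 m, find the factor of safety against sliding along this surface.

For an infinite slope with a slip plane parallel to the surface (no pore pressure): FS = [c + γz cos²β tanφ] / [γz sinβ cosβ].
γz = 17.9·1.7 = 30.43 kN/m²
Numerator = 7.1 + 30.43·cos²43.9°·tan25.4° = 7.1 + 30.43·0.5192·0.4748 = 14.602 kPa
Denominator = 30.43·sin43.9°·cos43.9° = 30.43·0.6934·0.7206 = 15.204 kPa
FS = 14.602 / 15.204 = 0.960

FS = 0.96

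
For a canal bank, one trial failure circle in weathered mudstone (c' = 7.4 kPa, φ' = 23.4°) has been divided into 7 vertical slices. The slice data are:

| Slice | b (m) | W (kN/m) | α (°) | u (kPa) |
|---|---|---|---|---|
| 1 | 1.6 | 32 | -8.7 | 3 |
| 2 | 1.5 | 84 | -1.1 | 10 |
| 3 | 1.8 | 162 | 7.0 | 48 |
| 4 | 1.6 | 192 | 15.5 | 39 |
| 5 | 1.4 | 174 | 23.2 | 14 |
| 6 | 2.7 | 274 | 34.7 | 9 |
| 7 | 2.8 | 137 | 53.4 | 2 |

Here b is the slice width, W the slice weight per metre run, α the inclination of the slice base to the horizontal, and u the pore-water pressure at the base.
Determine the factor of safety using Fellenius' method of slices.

Ordinary method of slices: FS = Σ[c'·Δl_i + (W_i cosα_i − u_i·Δl_i)·tanφ'] / Σ W_i sinα_i, with Δl_i = b_i / cosα_i.
Slice 1: Δl = 1.6/cos(-8.7°) = 1.619 m; N'_1 = 32·cos(-8.7°) − 3·1.619 = 26.8; c'Δl = 11.98; W sinα = -4.8
Slice 2: Δl = 1.5/cos(-1.1°) = 1.500 m; N'_2 = 84·cos(-1.1°) − 10·1.500 = 69.0; c'Δl = 11.10; W sinα = -1.6
Slice 3: Δl = 1.8/cos7.0° = 1.814 m; N'_3 = 162·cos7.0° − 48·1.814 = 73.7; c'Δl = 13.42; W sinα = 19.7
Slice 4: Δl = 1.6/cos15.5° = 1.660 m; N'_4 = 192·cos15.5° − 39·1.660 = 120.3; c'Δl = 12.29; W sinα = 51.3
Slice 5: Δl = 1.4/cos23.2° = 1.523 m; N'_5 = 174·cos23.2° − 14·1.523 = 138.6; c'Δl = 11.27; W sinα = 68.5
Slice 6: Δl = 2.7/cos34.7° = 3.284 m; N'_6 = 274·cos34.7° − 9·3.284 = 195.7; c'Δl = 24.30; W sinα = 156.0
Slice 7: Δl = 2.8/cos53.4° = 4.696 m; N'_7 = 137·cos53.4° − 2·4.696 = 72.3; c'Δl = 34.75; W sinα = 110.0
Σc'Δl = 119.1 kN/m; ΣN' = 696.4 kN/m; ΣW sinα = 399.1 kN/m
Resisting = 119.1 + 696.4·tan23.4° = 119.1 + 301.3 = 420.5 kN/m
FS = 420.5 / 399.1 = 1.053

FS = 1.05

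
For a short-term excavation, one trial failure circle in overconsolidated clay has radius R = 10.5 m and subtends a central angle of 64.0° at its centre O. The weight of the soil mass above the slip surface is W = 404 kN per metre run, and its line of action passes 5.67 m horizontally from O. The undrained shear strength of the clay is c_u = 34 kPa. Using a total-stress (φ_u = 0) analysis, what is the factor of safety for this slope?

Taking moments about the centre O, the resisting moment is provided by the undrained shear strength acting along the arc:
Arc length L_a = R·θ = 10.5·(64.0°·π/180) = 10.5·1.1170 = 11.73 m
M_R = c_u·L_a·R = 34·11.73·10.5 = 4187.1 kN·m/m
M_D = W·d = 404·5.67 = 2290.7 kN·m/m
FS = M_R / M_D = 4187.1 / 2290.7 = 1.828

FS = 1.83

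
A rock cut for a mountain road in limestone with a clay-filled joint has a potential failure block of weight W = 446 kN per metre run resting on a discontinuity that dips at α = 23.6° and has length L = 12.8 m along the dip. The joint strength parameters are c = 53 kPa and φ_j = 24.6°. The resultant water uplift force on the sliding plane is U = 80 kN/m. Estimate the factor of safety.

Resolving the block weight along and normal to the plane and applying the Mohr–Coulomb strength on the joint:
N' = W cosα − U = 446·cos23.6° − 80 = 328.7 kN/m
Driving force T = W sinα = 446·sin23.6° = 178.6 kN/m
Resisting force R = c·L + N'·tanφ_j = 53·12.8 + 328.7·tan24.6° = 678.4 + 150.5 = 828.9 kN/m
FS = R / T = 828.9 / 178.6 = 4.642

FS = 4.64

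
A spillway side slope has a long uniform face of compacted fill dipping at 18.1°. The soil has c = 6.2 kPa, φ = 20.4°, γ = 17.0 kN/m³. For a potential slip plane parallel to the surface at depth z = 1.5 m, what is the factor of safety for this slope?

FS = 1.96

For an infinite slope with a slip plane parallel to the surface (no pore pressure): FS = [c + γz cos²β tanφ] / [γz sinβ cosβ].
γz = 17.0·1.5 = 25.50 kN/m²
Numerator = 6.2 + 25.50·cos²18.1°·tan20.4° = 6.2 + 25.50·0.9035·0.3719 = 14.768 kPa
Denominator = 25.50·sin18.1°·cos18.1° = 25.50·0.3107·0.9505 = 7.530 kPa
FS = 14.768 / 7.530 = 1.961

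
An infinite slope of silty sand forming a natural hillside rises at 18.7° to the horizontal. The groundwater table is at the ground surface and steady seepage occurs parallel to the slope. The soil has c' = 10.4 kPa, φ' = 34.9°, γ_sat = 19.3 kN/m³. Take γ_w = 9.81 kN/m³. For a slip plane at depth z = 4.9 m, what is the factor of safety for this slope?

FS = 1.38

With seepage parallel to the slope and the water table at the surface, the effective normal stress on the slip plane uses the buoyant unit weight γ' = γ_sat − γ_w while the driving shear stress uses γ_sat:
FS = [c' + γ' z cos²β tanφ'] / [γ_sat z sinβ cosβ]
γ' = 19.3 − 9.81 = 9.49 kN/m³
Numerator = 10.4 + 9.49·4.9·cos²18.7°·tan34.9° = 10.4 + 9.49·4.9·0.8972·0.6976 = 39.505 kPa
Denominator = 19.3·4.9·sin18.7°·cos18.7° = 19.3·4.9·0.3206·0.9472 = 28.720 kPa
FS = 39.505 / 28.720 = 1.376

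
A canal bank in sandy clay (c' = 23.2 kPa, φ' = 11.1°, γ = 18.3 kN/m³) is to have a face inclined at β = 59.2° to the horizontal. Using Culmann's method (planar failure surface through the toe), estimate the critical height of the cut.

Culmann's analysis gives the critical failure plane at α_cr = (β + φ')/2 = (59.2 + 11.1)/2 = 35.1°, and the critical height
H_c = (4c'/γ) · sinβ cosφ' / [1 − cos(β − φ')]
    = (4·23.2/18.3) · sin59.2°·cos11.1° / [1 − cos(48.1°)]
    = 5.071 · 0.8590·0.9813 / [1 − 0.6678]
    = 5.071 · 0.8429 / 0.3322
    = 12.87 m

H_c = 12.87 m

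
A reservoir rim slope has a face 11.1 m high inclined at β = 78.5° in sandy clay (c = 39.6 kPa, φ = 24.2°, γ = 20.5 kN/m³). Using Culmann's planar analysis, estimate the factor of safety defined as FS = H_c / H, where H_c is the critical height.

H_c = (4c/γ) · sinβ cosφ / [1 − cos(β − φ)]
    = (4·39.6/20.5) · sin78.5°·cos24.2° / [1 − cos54.3°]
    = 7.727 · 0.8938 / 0.4165 = 16.58 m
FS = H_c / H = 16.58 / 11.1 = 1.494

FS = 1.49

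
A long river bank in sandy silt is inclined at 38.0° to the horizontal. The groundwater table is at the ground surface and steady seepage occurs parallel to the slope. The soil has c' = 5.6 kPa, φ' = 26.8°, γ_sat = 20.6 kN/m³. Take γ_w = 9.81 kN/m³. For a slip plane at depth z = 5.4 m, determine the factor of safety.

With seepage parallel to the slope and the water table at the surface, the effective normal stress on the slip plane uses the buoyant unit weight γ' = γ_sat − γ_w while the driving shear stress uses γ_sat:
FS = [c' + γ' z cos²β tanφ'] / [γ_sat z sinβ cosβ]
γ' = 20.6 − 9.81 = 10.79 kN/m³
Numerator = 5.6 + 10.79·5.4·cos²38.0°·tan26.8° = 5.6 + 10.79·5.4·0.6210·0.5051 = 23.876 kPa
Denominator = 20.6·5.4·sin38.0°·cos38.0° = 20.6·5.4·0.6157·0.7880 = 53.968 kPa
FS = 23.876 / 53.968 = 0.442

FS = 0.44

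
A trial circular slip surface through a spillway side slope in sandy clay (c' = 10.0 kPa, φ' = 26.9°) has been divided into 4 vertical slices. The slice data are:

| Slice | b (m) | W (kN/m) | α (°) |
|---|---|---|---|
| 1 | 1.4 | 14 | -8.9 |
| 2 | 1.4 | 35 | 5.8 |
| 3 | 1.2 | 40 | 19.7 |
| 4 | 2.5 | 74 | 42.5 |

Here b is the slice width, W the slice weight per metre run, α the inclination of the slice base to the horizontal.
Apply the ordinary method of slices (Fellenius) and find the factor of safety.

Ordinary method of slices: FS = Σ[c'·Δl_i + (W_i cosα_i)·tanφ'] / Σ W_i sinα_i, with Δl_i = b_i / cosα_i.
Slice 1: Δl = 1.4/cos(-8.9°) = 1.417 m; N'_1 = 14·cos(-8.9°) = 13.8; c'Δl = 14.17; W sinα = -2.2
Slice 2: Δl = 1.4/cos5.8° = 1.407 m; N'_2 = 35·cos5.8° = 34.8; c'Δl = 14.07; W sinα = 3.5
Slice 3: Δl = 1.2/cos19.7° = 1.275 m; N'_3 = 40·cos19.7° = 37.7; c'Δl = 12.75; W sinα = 13.5
Slice 4: Δl = 2.5/cos42.5° = 3.391 m; N'_4 = 74·cos42.5° = 54.6; c'Δl = 33.91; W sinα = 50.0
Σc'Δl = 74.9 kN/m; ΣN' = 140.9 kN/m; ΣW sinα = 64.8 kN/m
Resisting = 74.9 + 140.9·tan26.9° = 74.9 + 71.5 = 146.4 kN/m
FS = 146.4 / 64.8 = 2.257

FS = 2.26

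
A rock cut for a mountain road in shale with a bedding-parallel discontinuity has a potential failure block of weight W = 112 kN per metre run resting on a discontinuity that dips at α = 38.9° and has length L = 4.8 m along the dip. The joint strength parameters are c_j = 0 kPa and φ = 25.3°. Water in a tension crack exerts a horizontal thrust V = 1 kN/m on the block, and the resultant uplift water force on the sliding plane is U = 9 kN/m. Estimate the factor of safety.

Resolving the block weight along and normal to the plane and applying the Mohr–Coulomb strength on the joint:
N' = W cosα − U − V sinα = 112·cos38.9° − 9 − 1·sin38.9° = 77.5 kN/m
Driving force T = W sinα + V cosα = 112·sin38.9° + 1·cos38.9° = 71.1 kN/m
Resisting force R = c_j·L + N'·tanφ = 0·4.8 + 77.5·tan25.3° = 0.0 + 36.7 = 36.7 kN/m
FS = R / T = 36.7 / 71.1 = 0.515

FS = 0.52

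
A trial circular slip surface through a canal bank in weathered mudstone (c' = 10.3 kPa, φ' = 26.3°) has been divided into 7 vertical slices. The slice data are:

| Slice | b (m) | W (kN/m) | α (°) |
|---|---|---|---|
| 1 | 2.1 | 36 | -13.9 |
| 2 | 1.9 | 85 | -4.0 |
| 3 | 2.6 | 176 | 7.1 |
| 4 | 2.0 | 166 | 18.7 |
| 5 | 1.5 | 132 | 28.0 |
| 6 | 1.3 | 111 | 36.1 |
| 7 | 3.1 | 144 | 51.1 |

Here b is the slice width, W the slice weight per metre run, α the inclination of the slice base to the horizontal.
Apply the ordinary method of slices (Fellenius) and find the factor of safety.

Ordinary method of slices: FS = Σ[c'·Δl_i + (W_i cosα_i)·tanφ'] / Σ W_i sinα_i, with Δl_i = b_i / cosα_i.
Slice 1: Δl = 2.1/cos(-13.9°) = 2.163 m; N'_1 = 36·cos(-13.9°) = 34.9; c'Δl = 22.28; W sinα = -8.6
Slice 2: Δl = 1.9/cos(-4.0°) = 1.905 m; N'_2 = 85·cos(-4.0°) = 84.8; c'Δl = 19.62; W sinα = -5.9
Slice 3: Δl = 2.6/cos7.1° = 2.620 m; N'_3 = 176·cos7.1° = 174.7; c'Δl = 26.99; W sinα = 21.8
Slice 4: Δl = 2.0/cos18.7° = 2.111 m; N'_4 = 166·cos18.7° = 157.2; c'Δl = 21.75; W sinα = 53.2
Slice 5: Δl = 1.5/cos28.0° = 1.699 m; N'_5 = 132·cos28.0° = 116.5; c'Δl = 17.50; W sinα = 62.0
Slice 6: Δl = 1.3/cos36.1° = 1.609 m; N'_6 = 111·cos36.1° = 89.7; c'Δl = 16.57; W sinα = 65.4
Slice 7: Δl = 3.1/cos51.1° = 4.937 m; N'_7 = 144·cos51.1° = 90.4; c'Δl = 50.85; W sinα = 112.1
Σc'Δl = 175.6 kN/m; ΣN' = 748.3 kN/m; ΣW sinα = 299.8 kN/m
Resisting = 175.6 + 748.3·tan26.3° = 175.6 + 369.8 = 545.4 kN/m
FS = 545.4 / 299.8 = 1.819

FS = 1.82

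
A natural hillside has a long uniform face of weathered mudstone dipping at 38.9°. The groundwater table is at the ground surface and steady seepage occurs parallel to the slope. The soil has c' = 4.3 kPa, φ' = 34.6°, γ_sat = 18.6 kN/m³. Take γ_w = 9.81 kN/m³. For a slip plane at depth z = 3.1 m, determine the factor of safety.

FS = 0.56

With seepage parallel to the slope and the water table at the surface, the effective normal stress on the slip plane uses the buoyant unit weight γ' = γ_sat − γ_w while the driving shear stress uses γ_sat:
FS = [c' + γ' z cos²β tanφ'] / [γ_sat z sinβ cosβ]
γ' = 18.6 − 9.81 = 8.79 kN/m³
Numerator = 4.3 + 8.79·3.1·cos²38.9°·tan34.6° = 4.3 + 8.79·3.1·0.6057·0.6899 = 15.685 kPa
Denominator = 18.6·3.1·sin38.9°·cos38.9° = 18.6·3.1·0.6280·0.7782 = 28.179 kPa
FS = 15.685 / 28.179 = 0.557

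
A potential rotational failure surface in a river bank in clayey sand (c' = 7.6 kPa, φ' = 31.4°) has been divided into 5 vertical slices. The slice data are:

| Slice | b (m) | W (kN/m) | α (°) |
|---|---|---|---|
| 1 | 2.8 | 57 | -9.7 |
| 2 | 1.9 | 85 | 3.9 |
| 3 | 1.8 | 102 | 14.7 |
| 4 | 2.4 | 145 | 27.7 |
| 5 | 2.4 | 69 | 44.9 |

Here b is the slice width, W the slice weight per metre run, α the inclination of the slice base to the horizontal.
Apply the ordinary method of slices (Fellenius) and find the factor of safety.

Ordinary method of slices: FS = Σ[c'·Δl_i + (W_i cosα_i)·tanφ'] / Σ W_i sinα_i, with Δl_i = b_i / cosα_i.
Slice 1: Δl = 2.8/cos(-9.7°) = 2.841 m; N'_1 = 57·cos(-9.7°) = 56.2; c'Δl = 21.59; W sinα = -9.6
Slice 2: Δl = 1.9/cos3.9° = 1.904 m; N'_2 = 85·cos3.9° = 84.8; c'Δl = 14.47; W sinα = 5.8
Slice 3: Δl = 1.8/cos14.7° = 1.861 m; N'_3 = 102·cos14.7° = 98.7; c'Δl = 14.14; W sinα = 25.9
Slice 4: Δl = 2.4/cos27.7° = 2.711 m; N'_4 = 145·cos27.7° = 128.4; c'Δl = 20.60; W sinα = 67.4
Slice 5: Δl = 2.4/cos44.9° = 3.388 m; N'_5 = 69·cos44.9° = 48.9; c'Δl = 25.75; W sinα = 48.7
Σc'Δl = 96.6 kN/m; ΣN' = 416.9 kN/m; ΣW sinα = 138.2 kN/m
Resisting = 96.6 + 416.9·tan31.4° = 96.6 + 254.5 = 351.0 kN/m
FS = 351.0 / 138.2 = 2.541

FS = 2.54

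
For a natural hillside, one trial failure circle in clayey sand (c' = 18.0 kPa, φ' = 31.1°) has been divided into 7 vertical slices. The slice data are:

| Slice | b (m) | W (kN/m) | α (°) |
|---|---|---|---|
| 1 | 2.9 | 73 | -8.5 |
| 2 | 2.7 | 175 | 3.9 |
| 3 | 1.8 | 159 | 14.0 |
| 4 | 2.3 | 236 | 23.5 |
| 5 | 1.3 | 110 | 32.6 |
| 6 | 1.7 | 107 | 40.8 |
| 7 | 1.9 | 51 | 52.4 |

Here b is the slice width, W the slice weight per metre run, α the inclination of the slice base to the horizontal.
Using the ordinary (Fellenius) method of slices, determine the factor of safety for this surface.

FS = 2.64

Ordinary method of slices: FS = Σ[c'·Δl_i + (W_i cosα_i)·tanφ'] / Σ W_i sinα_i, with Δl_i = b_i / cosα_i.
Slice 1: Δl = 2.9/cos(-8.5°) = 2.932 m; N'_1 = 73·cos(-8.5°) = 72.2; c'Δl = 52.78; W sinα = -10.8
Slice 2: Δl = 2.7/cos3.9° = 2.706 m; N'_2 = 175·cos3.9° = 174.6; c'Δl = 48.71; W sinα = 11.9
Slice 3: Δl = 1.8/cos14.0° = 1.855 m; N'_3 = 159·cos14.0° = 154.3; c'Δl = 33.39; W sinα = 38.5
Slice 4: Δl = 2.3/cos23.5° = 2.508 m; N'_4 = 236·cos23.5° = 216.4; c'Δl = 45.14; W sinα = 94.1
Slice 5: Δl = 1.3/cos32.6° = 1.543 m; N'_5 = 110·cos32.6° = 92.7; c'Δl = 27.78; W sinα = 59.3
Slice 6: Δl = 1.7/cos40.8° = 2.246 m; N'_6 = 107·cos40.8° = 81.0; c'Δl = 40.42; W sinα = 69.9
Slice 7: Δl = 1.9/cos52.4° = 3.114 m; N'_7 = 51·cos52.4° = 31.1; c'Δl = 56.05; W sinα = 40.4
Σc'Δl = 304.3 kN/m; ΣN' = 822.3 kN/m; ΣW sinα = 303.3 kN/m
Resisting = 304.3 + 822.3·tan31.1° = 304.3 + 496.0 = 800.3 kN/m
FS = 800.3 / 303.3 = 2.639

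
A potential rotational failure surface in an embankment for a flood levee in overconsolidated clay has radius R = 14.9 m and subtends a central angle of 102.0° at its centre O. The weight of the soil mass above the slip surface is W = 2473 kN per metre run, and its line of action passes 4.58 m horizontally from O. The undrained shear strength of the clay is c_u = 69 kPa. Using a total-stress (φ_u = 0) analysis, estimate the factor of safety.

FS = 2.41

Taking moments about the centre O, the resisting moment is provided by the undrained shear strength acting along the arc:
Arc length L_a = R·θ = 14.9·(102.0°·π/180) = 14.9·1.7802 = 26.53 m
M_R = c_u·L_a·R = 69·26.53·14.9 = 27270.9 kN·m/m
M_D = W·d = 2473·4.58 = 11326.3 kN·m/m
FS = M_R / M_D = 27270.9 / 11326.3 = 2.408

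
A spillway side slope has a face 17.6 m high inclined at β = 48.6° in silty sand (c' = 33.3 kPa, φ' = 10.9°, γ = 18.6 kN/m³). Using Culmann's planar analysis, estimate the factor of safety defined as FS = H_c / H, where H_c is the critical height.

FS = 1.44

H_c = (4c'/γ) · sinβ cosφ' / [1 − cos(β − φ')]
    = (4·33.3/18.6) · sin48.6°·cos10.9° / [1 − cos37.7°]
    = 7.161 · 0.7366 / 0.2088 = 25.27 m
FS = H_c / H = 25.27 / 17.6 = 1.436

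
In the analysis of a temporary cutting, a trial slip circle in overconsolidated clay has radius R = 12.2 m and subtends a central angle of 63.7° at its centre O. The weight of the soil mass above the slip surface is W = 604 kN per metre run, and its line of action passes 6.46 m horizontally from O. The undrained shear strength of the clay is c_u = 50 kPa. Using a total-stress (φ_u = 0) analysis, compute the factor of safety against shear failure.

Taking moments about the centre O, the resisting moment is provided by the undrained shear strength acting along the arc:
Arc length L_a = R·θ = 12.2·(63.7°·π/180) = 12.2·1.1118 = 13.56 m
M_R = c_u·L_a·R = 50·13.56·12.2 = 8273.8 kN·m/m
M_D = W·d = 604·6.46 = 3901.8 kN·m/m
FS = M_R / M_D = 8273.8 / 3901.8 = 2.120

FS = 2.12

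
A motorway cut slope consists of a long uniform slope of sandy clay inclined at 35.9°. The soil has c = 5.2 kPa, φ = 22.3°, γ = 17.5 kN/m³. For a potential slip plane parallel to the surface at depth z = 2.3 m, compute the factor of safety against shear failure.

For an infinite slope with a slip plane parallel to the surface (no pore pressure): FS = [c + γz cos²β tanφ] / [γz sinβ cosβ].
γz = 17.5·2.3 = 40.25 kN/m²
Numerator = 5.2 + 40.25·cos²35.9°·tan22.3° = 5.2 + 40.25·0.6562·0.4101 = 16.032 kPa
Denominator = 40.25·sin35.9°·cos35.9° = 40.25·0.5864·0.8100 = 19.118 kPa
FS = 16.032 / 19.118 = 0.839

FS = 0.84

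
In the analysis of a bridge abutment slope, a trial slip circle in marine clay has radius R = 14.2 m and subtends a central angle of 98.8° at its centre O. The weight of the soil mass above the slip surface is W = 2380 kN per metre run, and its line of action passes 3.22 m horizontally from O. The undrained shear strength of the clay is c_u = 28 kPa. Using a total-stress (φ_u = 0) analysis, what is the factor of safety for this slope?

FS = 1.27

Taking moments about the centre O, the resisting moment is provided by the undrained shear strength acting along the arc:
Arc length L_a = R·θ = 14.2·(98.8°·π/180) = 14.2·1.7244 = 24.49 m
M_R = c_u·L_a·R = 28·24.49·14.2 = 9735.7 kN·m/m
M_D = W·d = 2380·3.22 = 7663.6 kN·m/m
FS = M_R / M_D = 9735.7 / 7663.6 = 1.270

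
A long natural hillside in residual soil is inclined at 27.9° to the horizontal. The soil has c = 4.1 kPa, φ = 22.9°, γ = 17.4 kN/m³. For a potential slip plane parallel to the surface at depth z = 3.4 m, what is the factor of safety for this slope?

FS = 0.97

For an infinite slope with a slip plane parallel to the surface (no pore pressure): FS = [c + γz cos²β tanφ] / [γz sinβ cosβ].
γz = 17.4·3.4 = 59.16 kN/m²
Numerator = 4.1 + 59.16·cos²27.9°·tan22.9° = 4.1 + 59.16·0.7810·0.4224 = 23.618 kPa
Denominator = 59.16·sin27.9°·cos27.9° = 59.16·0.4679·0.8838 = 24.465 kPa
FS = 23.618 / 24.465 = 0.965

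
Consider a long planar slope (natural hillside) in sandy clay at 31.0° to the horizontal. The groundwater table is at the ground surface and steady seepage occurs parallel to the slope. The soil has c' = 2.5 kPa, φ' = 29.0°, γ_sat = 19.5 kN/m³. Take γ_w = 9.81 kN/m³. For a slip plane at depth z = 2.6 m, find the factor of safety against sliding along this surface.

FS = 0.57

With seepage parallel to the slope and the water table at the surface, the effective normal stress on the slip plane uses the buoyant unit weight γ' = γ_sat − γ_w while the driving shear stress uses γ_sat:
FS = [c' + γ' z cos²β tanφ'] / [γ_sat z sinβ cosβ]
γ' = 19.5 − 9.81 = 9.69 kN/m³
Numerator = 2.5 + 9.69·2.6·cos²31.0°·tan29.0° = 2.5 + 9.69·2.6·0.7347·0.5543 = 12.761 kPa
Denominator = 19.5·2.6·sin31.0°·cos31.0° = 19.5·2.6·0.5150·0.8572 = 22.383 kPa
FS = 12.761 / 22.383 = 0.570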